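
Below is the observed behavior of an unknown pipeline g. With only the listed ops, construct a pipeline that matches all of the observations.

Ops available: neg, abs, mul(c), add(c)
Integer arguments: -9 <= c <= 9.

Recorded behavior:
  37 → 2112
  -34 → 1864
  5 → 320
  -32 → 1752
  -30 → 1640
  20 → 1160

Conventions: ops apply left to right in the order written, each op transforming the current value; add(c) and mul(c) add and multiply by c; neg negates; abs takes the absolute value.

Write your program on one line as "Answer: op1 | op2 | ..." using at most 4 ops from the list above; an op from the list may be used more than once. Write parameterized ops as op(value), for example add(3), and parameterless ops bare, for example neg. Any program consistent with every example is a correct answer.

mul(7) | add(5) | mul(-8) | abs

Check, running the answer program on each example:
  37 -> 259 -> 264 -> -2112 -> 2112
  -34 -> -238 -> -233 -> 1864 -> 1864
  5 -> 35 -> 40 -> -320 -> 320
  -32 -> -224 -> -219 -> 1752 -> 1752
  -30 -> -210 -> -205 -> 1640 -> 1640
  20 -> 140 -> 145 -> -1160 -> 1160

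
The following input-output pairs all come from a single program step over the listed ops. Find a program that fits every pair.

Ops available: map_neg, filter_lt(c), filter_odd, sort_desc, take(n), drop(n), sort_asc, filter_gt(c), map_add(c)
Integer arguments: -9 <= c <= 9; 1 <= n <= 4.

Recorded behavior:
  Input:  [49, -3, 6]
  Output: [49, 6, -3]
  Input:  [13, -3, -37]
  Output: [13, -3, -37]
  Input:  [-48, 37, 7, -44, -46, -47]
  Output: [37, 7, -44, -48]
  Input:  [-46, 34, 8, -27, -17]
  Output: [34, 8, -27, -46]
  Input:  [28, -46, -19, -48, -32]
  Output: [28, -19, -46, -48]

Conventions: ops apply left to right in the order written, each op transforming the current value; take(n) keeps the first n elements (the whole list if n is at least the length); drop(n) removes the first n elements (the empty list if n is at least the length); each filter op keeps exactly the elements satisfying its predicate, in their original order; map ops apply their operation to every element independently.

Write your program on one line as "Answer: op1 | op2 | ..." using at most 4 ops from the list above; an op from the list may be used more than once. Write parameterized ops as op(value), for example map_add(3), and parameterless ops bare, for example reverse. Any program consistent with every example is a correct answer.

take(4) | sort_asc | sort_desc

Check, running the answer program on each example:
  [49, -3, 6] -> [49, -3, 6] -> [-3, 6, 49] -> [49, 6, -3]
  [13, -3, -37] -> [13, -3, -37] -> [-37, -3, 13] -> [13, -3, -37]
  [-48, 37, 7, -44, -46, -47] -> [-48, 37, 7, -44] -> [-48, -44, 7, 37] -> [37, 7, -44, -48]
  [-46, 34, 8, -27, -17] -> [-46, 34, 8, -27] -> [-46, -27, 8, 34] -> [34, 8, -27, -46]
  [28, -46, -19, -48, -32] -> [28, -46, -19, -48] -> [-48, -46, -19, 28] -> [28, -19, -46, -48]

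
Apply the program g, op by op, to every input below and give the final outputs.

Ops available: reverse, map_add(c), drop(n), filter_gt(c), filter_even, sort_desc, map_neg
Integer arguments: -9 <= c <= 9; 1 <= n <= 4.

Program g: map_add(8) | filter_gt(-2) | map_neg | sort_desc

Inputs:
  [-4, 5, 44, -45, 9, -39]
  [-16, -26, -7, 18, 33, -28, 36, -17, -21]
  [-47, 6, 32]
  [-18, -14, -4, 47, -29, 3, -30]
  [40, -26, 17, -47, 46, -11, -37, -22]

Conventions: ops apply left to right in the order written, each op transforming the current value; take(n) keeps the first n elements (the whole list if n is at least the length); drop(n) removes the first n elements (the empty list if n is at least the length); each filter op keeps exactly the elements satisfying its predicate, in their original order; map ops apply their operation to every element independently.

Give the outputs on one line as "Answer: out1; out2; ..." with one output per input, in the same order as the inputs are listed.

[-4, -13, -17, -52]; [-1, -26, -41, -44]; [-14, -40]; [-4, -11, -55]; [-25, -48, -54]

Execution, op by op:
  [-4, 5, 44, -45, 9, -39] -> [4, 13, 52, -37, 17, -31] -> [4, 13, 52, 17] -> [-4, -13, -52, -17] -> [-4, -13, -17, -52]
  [-16, -26, -7, 18, 33, -28, 36, -17, -21] -> [-8, -18, 1, 26, 41, -20, 44, -9, -13] -> [1, 26, 41, 44] -> [-1, -26, -41, -44] -> [-1, -26, -41, -44]
  [-47, 6, 32] -> [-39, 14, 40] -> [14, 40] -> [-14, -40] -> [-14, -40]
  [-18, -14, -4, 47, -29, 3, -30] -> [-10, -6, 4, 55, -21, 11, -22] -> [4, 55, 11] -> [-4, -55, -11] -> [-4, -11, -55]
  [40, -26, 17, -47, 46, -11, -37, -22] -> [48, -18, 25, -39, 54, -3, -29, -14] -> [48, 25, 54] -> [-48, -25, -54] -> [-25, -48, -54]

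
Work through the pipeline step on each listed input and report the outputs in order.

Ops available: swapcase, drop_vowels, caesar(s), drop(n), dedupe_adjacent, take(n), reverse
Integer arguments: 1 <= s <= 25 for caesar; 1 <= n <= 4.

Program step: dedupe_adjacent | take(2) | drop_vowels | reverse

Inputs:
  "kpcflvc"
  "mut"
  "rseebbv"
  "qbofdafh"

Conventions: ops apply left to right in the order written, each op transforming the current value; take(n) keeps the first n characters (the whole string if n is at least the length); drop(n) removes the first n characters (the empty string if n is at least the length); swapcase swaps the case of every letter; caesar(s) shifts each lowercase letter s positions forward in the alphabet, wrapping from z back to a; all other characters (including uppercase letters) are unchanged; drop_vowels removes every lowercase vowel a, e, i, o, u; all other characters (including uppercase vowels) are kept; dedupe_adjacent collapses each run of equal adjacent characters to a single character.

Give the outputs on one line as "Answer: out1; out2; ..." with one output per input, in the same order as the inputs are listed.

"pk"; "m"; "sr"; "bq"

Execution, op by op:
  "kpcflvc" -> "kpcflvc" -> "kp" -> "kp" -> "pk"
  "mut" -> "mut" -> "mu" -> "m" -> "m"
  "rseebbv" -> "rsebv" -> "rs" -> "rs" -> "sr"
  "qbofdafh" -> "qbofdafh" -> "qb" -> "qb" -> "bq"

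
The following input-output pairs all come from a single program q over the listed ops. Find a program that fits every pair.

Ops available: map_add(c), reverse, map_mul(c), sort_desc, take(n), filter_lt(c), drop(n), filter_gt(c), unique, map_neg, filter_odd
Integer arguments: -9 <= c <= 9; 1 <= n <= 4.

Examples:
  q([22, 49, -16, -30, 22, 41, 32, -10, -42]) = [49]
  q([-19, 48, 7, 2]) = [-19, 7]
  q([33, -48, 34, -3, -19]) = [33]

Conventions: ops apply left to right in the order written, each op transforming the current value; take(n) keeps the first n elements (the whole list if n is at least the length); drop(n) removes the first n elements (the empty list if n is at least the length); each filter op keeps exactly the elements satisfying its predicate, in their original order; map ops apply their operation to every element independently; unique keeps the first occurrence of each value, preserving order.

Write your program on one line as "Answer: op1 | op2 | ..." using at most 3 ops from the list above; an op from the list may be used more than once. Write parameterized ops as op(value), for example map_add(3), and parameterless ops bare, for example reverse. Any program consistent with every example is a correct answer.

take(3) | filter_odd

Check, running the answer program on each example:
  [22, 49, -16, -30, 22, 41, 32, -10, -42] -> [22, 49, -16] -> [49]
  [-19, 48, 7, 2] -> [-19, 48, 7] -> [-19, 7]
  [33, -48, 34, -3, -19] -> [33, -48, 34] -> [33]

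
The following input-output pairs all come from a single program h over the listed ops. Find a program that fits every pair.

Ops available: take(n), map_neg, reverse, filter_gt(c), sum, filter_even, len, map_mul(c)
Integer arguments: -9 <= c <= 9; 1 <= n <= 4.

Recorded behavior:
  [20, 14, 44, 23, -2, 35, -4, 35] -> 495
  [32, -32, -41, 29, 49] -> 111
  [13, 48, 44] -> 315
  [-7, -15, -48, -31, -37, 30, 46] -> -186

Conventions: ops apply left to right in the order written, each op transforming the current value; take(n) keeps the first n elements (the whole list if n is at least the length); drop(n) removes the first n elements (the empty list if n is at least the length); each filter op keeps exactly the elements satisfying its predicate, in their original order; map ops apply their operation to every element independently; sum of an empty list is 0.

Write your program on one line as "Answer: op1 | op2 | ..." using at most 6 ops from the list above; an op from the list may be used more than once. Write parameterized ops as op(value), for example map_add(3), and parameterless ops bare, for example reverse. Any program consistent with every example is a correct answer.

reverse | map_neg | map_mul(3) | map_neg | sum

Check, running the answer program on each example:
  [20, 14, 44, 23, -2, 35, -4, 35] -> [35, -4, 35, -2, 23, 44, 14, 20] -> [-35, 4, -35, 2, -23, -44, -14, -20] -> [-105, 12, -105, 6, -69, -132, -42, -60] -> [105, -12, 105, -6, 69, 132, 42, 60] -> 495
  [32, -32, -41, 29, 49] -> [49, 29, -41, -32, 32] -> [-49, -29, 41, 32, -32] -> [-147, -87, 123, 96, -96] -> [147, 87, -123, -96, 96] -> 111
  [13, 48, 44] -> [44, 48, 13] -> [-44, -48, -13] -> [-132, -144, -39] -> [132, 144, 39] -> 315
  [-7, -15, -48, -31, -37, 30, 46] -> [46, 30, -37, -31, -48, -15, -7] -> [-46, -30, 37, 31, 48, 15, 7] -> [-138, -90, 111, 93, 144, 45, 21] -> [138, 90, -111, -93, -144, -45, -21] -> -186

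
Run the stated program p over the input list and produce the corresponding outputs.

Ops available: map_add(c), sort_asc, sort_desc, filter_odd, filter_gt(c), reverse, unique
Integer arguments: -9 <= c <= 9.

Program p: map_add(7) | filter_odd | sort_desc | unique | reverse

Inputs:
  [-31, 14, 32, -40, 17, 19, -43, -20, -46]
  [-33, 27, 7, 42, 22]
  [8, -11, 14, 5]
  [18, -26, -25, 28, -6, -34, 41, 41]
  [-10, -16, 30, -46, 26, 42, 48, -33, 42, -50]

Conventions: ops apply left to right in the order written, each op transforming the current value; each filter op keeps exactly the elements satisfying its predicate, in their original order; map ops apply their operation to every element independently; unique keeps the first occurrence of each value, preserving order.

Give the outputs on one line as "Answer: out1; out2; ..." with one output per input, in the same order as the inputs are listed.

[-39, -33, -13, 21, 39]; [29, 49]; [15, 21]; [-27, -19, 1, 25, 35]; [-43, -39, -9, -3, 33, 37, 49, 55]

Execution, op by op:
  [-31, 14, 32, -40, 17, 19, -43, -20, -46] -> [-24, 21, 39, -33, 24, 26, -36, -13, -39] -> [21, 39, -33, -13, -39] -> [39, 21, -13, -33, -39] -> [39, 21, -13, -33, -39] -> [-39, -33, -13, 21, 39]
  [-33, 27, 7, 42, 22] -> [-26, 34, 14, 49, 29] -> [49, 29] -> [49, 29] -> [49, 29] -> [29, 49]
  [8, -11, 14, 5] -> [15, -4, 21, 12] -> [15, 21] -> [21, 15] -> [21, 15] -> [15, 21]
  [18, -26, -25, 28, -6, -34, 41, 41] -> [25, -19, -18, 35, 1, -27, 48, 48] -> [25, -19, 35, 1, -27] -> [35, 25, 1, -19, -27] -> [35, 25, 1, -19, -27] -> [-27, -19, 1, 25, 35]
  [-10, -16, 30, -46, 26, 42, 48, -33, 42, -50] -> [-3, -9, 37, -39, 33, 49, 55, -26, 49, -43] -> [-3, -9, 37, -39, 33, 49, 55, 49, -43] -> [55, 49, 49, 37, 33, -3, -9, -39, -43] -> [55, 49, 37, 33, -3, -9, -39, -43] -> [-43, -39, -9, -3, 33, 37, 49, 55]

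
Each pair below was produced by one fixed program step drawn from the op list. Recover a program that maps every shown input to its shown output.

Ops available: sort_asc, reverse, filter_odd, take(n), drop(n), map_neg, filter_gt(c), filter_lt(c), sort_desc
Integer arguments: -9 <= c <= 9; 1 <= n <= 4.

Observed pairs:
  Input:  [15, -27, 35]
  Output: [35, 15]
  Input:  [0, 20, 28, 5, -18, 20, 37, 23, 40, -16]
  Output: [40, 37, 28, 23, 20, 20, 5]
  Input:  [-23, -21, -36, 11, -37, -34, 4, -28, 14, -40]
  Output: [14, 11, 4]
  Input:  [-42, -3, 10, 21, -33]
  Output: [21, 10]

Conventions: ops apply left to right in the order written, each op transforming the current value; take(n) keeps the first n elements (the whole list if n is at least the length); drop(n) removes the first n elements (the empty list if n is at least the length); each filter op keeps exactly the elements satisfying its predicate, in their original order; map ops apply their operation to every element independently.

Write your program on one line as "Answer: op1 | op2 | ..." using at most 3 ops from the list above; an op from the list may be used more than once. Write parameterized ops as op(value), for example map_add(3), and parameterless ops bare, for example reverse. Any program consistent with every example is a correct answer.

filter_gt(-5) | sort_desc | filter_gt(2)

Check, running the answer program on each example:
  [15, -27, 35] -> [15, 35] -> [35, 15] -> [35, 15]
  [0, 20, 28, 5, -18, 20, 37, 23, 40, -16] -> [0, 20, 28, 5, 20, 37, 23, 40] -> [40, 37, 28, 23, 20, 20, 5, 0] -> [40, 37, 28, 23, 20, 20, 5]
  [-23, -21, -36, 11, -37, -34, 4, -28, 14, -40] -> [11, 4, 14] -> [14, 11, 4] -> [14, 11, 4]
  [-42, -3, 10, 21, -33] -> [-3, 10, 21] -> [21, 10, -3] -> [21, 10]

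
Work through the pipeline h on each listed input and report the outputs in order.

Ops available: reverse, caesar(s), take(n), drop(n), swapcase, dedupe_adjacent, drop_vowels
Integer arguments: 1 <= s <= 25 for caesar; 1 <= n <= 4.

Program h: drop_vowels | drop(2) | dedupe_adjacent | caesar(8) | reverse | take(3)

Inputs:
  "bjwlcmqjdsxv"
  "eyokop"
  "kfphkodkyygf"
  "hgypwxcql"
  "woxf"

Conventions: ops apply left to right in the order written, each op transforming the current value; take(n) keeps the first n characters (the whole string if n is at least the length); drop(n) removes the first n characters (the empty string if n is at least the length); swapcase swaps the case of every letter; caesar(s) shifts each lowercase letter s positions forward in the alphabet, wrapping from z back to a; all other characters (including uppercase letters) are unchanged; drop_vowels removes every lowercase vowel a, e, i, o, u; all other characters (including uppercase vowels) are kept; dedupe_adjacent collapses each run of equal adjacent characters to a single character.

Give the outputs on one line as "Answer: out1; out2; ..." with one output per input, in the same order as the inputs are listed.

"dfa"; "x"; "nog"; "tyk"; "n"

Execution, op by op:
  "bjwlcmqjdsxv" -> "bjwlcmqjdsxv" -> "wlcmqjdsxv" -> "wlcmqjdsxv" -> "etkuyrlafd" -> "dfalryukte" -> "dfa"
  "eyokop" -> "ykp" -> "p" -> "p" -> "x" -> "x" -> "x"
  "kfphkodkyygf" -> "kfphkdkyygf" -> "phkdkyygf" -> "phkdkygf" -> "xpslsgon" -> "nogslspx" -> "nog"
  "hgypwxcql" -> "hgypwxcql" -> "ypwxcql" -> "ypwxcql" -> "gxefkyt" -> "tykfexg" -> "tyk"
  "woxf" -> "wxf" -> "f" -> "f" -> "n" -> "n" -> "n"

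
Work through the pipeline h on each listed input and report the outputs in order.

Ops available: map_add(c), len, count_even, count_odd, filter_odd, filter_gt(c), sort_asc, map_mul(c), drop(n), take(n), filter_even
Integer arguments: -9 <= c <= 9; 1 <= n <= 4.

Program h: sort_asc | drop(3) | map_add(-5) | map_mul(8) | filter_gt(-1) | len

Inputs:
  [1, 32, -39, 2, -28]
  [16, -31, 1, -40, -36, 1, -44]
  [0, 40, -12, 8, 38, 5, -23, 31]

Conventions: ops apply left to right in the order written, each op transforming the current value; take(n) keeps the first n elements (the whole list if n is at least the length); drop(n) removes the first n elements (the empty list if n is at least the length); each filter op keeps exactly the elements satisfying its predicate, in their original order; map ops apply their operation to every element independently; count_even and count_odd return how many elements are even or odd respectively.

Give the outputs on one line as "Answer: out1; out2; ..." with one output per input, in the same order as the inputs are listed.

Execution, op by op:
  [1, 32, -39, 2, -28] -> [-39, -28, 1, 2, 32] -> [2, 32] -> [-3, 27] -> [-24, 216] -> [216] -> 1
  [16, -31, 1, -40, -36, 1, -44] -> [-44, -40, -36, -31, 1, 1, 16] -> [-31, 1, 1, 16] -> [-36, -4, -4, 11] -> [-288, -32, -32, 88] -> [88] -> 1
  [0, 40, -12, 8, 38, 5, -23, 31] -> [-23, -12, 0, 5, 8, 31, 38, 40] -> [5, 8, 31, 38, 40] -> [0, 3, 26, 33, 35] -> [0, 24, 208, 264, 280] -> [0, 24, 208, 264, 280] -> 5

1; 1; 5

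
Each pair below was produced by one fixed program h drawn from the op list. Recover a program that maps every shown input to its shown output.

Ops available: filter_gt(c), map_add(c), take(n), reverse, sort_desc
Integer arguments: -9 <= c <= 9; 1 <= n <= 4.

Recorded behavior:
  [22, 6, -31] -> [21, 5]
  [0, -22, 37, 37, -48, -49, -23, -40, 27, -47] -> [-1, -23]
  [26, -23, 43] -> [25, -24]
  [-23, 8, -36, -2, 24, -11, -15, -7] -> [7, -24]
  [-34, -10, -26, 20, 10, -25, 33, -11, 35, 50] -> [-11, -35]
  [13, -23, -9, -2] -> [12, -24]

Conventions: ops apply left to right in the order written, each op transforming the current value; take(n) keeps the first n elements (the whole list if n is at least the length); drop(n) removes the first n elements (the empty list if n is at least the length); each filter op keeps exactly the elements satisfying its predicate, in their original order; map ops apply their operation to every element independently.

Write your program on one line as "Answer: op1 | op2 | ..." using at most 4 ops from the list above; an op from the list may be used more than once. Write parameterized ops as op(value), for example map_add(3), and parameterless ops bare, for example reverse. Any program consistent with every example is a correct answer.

take(4) | map_add(-1) | take(2) | sort_desc

Check, running the answer program on each example:
  [22, 6, -31] -> [22, 6, -31] -> [21, 5, -32] -> [21, 5] -> [21, 5]
  [0, -22, 37, 37, -48, -49, -23, -40, 27, -47] -> [0, -22, 37, 37] -> [-1, -23, 36, 36] -> [-1, -23] -> [-1, -23]
  [26, -23, 43] -> [26, -23, 43] -> [25, -24, 42] -> [25, -24] -> [25, -24]
  [-23, 8, -36, -2, 24, -11, -15, -7] -> [-23, 8, -36, -2] -> [-24, 7, -37, -3] -> [-24, 7] -> [7, -24]
  [-34, -10, -26, 20, 10, -25, 33, -11, 35, 50] -> [-34, -10, -26, 20] -> [-35, -11, -27, 19] -> [-35, -11] -> [-11, -35]
  [13, -23, -9, -2] -> [13, -23, -9, -2] -> [12, -24, -10, -3] -> [12, -24] -> [12, -24]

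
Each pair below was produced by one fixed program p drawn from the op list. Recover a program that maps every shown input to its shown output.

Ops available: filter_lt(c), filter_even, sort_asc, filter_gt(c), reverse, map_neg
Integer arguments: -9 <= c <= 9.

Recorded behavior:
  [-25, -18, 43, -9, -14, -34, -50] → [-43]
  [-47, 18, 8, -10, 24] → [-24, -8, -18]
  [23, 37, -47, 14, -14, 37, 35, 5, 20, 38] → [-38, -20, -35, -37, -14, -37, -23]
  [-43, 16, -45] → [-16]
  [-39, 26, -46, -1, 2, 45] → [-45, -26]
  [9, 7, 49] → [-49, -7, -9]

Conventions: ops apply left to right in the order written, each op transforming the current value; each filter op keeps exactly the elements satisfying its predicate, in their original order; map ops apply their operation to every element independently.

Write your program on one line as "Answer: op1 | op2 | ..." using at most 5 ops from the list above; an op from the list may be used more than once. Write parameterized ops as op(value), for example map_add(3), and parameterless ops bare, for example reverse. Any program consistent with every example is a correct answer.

filter_gt(-7) | reverse | map_neg | filter_lt(-6)

Check, running the answer program on each example:
  [-25, -18, 43, -9, -14, -34, -50] -> [43] -> [43] -> [-43] -> [-43]
  [-47, 18, 8, -10, 24] -> [18, 8, 24] -> [24, 8, 18] -> [-24, -8, -18] -> [-24, -8, -18]
  [23, 37, -47, 14, -14, 37, 35, 5, 20, 38] -> [23, 37, 14, 37, 35, 5, 20, 38] -> [38, 20, 5, 35, 37, 14, 37, 23] -> [-38, -20, -5, -35, -37, -14, -37, -23] -> [-38, -20, -35, -37, -14, -37, -23]
  [-43, 16, -45] -> [16] -> [16] -> [-16] -> [-16]
  [-39, 26, -46, -1, 2, 45] -> [26, -1, 2, 45] -> [45, 2, -1, 26] -> [-45, -2, 1, -26] -> [-45, -26]
  [9, 7, 49] -> [9, 7, 49] -> [49, 7, 9] -> [-49, -7, -9] -> [-49, -7, -9]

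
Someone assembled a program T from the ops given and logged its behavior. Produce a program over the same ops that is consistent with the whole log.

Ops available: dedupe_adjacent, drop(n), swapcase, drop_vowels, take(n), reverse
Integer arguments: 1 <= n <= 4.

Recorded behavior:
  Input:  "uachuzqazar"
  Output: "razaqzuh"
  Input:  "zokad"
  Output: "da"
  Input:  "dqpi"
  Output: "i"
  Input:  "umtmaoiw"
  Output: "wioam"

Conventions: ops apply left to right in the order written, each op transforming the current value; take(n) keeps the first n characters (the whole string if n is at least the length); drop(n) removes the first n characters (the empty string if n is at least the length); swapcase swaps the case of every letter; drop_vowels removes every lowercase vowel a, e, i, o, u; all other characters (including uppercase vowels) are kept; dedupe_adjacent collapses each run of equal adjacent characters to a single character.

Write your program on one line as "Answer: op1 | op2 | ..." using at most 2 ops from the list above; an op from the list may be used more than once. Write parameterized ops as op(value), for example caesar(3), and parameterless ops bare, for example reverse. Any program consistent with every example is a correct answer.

drop(3) | reverse

Check, running the answer program on each example:
  "uachuzqazar" -> "huzqazar" -> "razaqzuh"
  "zokad" -> "ad" -> "da"
  "dqpi" -> "i" -> "i"
  "umtmaoiw" -> "maoiw" -> "wioam"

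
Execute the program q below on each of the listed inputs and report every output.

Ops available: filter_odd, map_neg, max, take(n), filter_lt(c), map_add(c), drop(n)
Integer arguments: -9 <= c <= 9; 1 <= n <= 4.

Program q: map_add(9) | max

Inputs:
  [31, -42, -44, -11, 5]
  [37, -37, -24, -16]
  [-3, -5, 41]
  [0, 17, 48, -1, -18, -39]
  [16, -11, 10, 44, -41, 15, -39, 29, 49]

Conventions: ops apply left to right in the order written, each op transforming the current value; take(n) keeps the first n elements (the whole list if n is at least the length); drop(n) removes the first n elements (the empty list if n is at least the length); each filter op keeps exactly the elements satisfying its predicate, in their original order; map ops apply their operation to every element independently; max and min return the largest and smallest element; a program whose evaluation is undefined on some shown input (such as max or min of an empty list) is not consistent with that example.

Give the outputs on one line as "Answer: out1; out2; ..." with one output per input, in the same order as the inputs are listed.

40; 46; 50; 57; 58

Execution, op by op:
  [31, -42, -44, -11, 5] -> [40, -33, -35, -2, 14] -> 40
  [37, -37, -24, -16] -> [46, -28, -15, -7] -> 46
  [-3, -5, 41] -> [6, 4, 50] -> 50
  [0, 17, 48, -1, -18, -39] -> [9, 26, 57, 8, -9, -30] -> 57
  [16, -11, 10, 44, -41, 15, -39, 29, 49] -> [25, -2, 19, 53, -32, 24, -30, 38, 58] -> 58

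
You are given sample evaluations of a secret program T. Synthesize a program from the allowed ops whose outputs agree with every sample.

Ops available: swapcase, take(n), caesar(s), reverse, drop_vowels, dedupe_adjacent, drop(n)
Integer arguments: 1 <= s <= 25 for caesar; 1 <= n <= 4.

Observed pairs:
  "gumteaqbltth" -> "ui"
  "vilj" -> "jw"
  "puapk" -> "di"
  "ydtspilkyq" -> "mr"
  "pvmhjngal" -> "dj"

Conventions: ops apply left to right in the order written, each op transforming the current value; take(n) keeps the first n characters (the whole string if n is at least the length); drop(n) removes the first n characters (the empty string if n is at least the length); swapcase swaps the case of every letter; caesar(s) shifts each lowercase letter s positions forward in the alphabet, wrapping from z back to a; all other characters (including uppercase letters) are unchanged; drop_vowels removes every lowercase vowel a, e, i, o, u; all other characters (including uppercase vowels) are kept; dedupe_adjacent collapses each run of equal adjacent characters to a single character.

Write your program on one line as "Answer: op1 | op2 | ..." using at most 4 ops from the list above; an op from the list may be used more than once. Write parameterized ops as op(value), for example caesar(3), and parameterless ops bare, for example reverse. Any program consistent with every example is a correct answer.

caesar(19) | caesar(21) | take(2)

Check, running the answer program on each example:
  "gumteaqbltth" -> "znfmxtjuemma" -> "uiahsoepzhhv" -> "ui"
  "vilj" -> "obec" -> "jwzx" -> "jw"
  "puapk" -> "intid" -> "diody" -> "di"
  "ydtspilkyq" -> "rwmlibedrj" -> "mrhgdwzyme" -> "mr"
  "pvmhjngal" -> "iofacgzte" -> "djavxbuoz" -> "dj"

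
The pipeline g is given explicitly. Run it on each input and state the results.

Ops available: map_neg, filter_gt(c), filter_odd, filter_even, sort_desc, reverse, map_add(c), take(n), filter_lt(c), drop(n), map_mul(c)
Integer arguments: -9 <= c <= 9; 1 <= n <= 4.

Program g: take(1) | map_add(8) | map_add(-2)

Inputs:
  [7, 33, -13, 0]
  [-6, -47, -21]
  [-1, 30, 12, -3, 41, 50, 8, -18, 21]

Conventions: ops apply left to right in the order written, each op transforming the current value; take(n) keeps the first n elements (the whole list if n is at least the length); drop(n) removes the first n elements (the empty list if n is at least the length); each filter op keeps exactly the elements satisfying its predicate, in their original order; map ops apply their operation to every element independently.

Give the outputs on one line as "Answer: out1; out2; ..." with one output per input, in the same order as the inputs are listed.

Execution, op by op:
  [7, 33, -13, 0] -> [7] -> [15] -> [13]
  [-6, -47, -21] -> [-6] -> [2] -> [0]
  [-1, 30, 12, -3, 41, 50, 8, -18, 21] -> [-1] -> [7] -> [5]

[13]; [0]; [5]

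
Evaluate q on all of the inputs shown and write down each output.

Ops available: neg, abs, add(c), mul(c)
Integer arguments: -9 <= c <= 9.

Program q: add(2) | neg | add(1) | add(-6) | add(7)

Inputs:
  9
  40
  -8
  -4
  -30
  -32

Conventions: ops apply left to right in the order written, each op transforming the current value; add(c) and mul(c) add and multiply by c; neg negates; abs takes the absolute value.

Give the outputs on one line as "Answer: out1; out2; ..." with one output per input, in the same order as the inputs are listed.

-9; -40; 8; 4; 30; 32

Execution, op by op:
  9 -> 11 -> -11 -> -10 -> -16 -> -9
  40 -> 42 -> -42 -> -41 -> -47 -> -40
  -8 -> -6 -> 6 -> 7 -> 1 -> 8
  -4 -> -2 -> 2 -> 3 -> -3 -> 4
  -30 -> -28 -> 28 -> 29 -> 23 -> 30
  -32 -> -30 -> 30 -> 31 -> 25 -> 32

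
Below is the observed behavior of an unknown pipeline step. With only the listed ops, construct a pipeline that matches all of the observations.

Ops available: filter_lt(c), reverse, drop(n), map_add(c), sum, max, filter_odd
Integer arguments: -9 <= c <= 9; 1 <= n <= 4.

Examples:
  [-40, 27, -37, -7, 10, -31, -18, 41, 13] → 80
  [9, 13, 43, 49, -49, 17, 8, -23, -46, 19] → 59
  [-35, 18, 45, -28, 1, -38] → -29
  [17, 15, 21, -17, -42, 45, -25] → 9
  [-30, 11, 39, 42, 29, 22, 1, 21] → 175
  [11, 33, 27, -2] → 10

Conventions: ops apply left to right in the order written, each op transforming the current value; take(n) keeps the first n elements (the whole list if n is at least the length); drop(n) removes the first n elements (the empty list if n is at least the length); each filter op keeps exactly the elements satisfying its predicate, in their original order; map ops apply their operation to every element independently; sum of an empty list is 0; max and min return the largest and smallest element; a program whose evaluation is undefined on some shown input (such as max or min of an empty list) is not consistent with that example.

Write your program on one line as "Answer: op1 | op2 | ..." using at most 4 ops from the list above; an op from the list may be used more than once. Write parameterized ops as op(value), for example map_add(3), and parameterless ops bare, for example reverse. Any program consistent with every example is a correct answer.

map_add(5) | map_add(7) | drop(3) | sum

Check, running the answer program on each example:
  [-40, 27, -37, -7, 10, -31, -18, 41, 13] -> [-35, 32, -32, -2, 15, -26, -13, 46, 18] -> [-28, 39, -25, 5, 22, -19, -6, 53, 25] -> [5, 22, -19, -6, 53, 25] -> 80
  [9, 13, 43, 49, -49, 17, 8, -23, -46, 19] -> [14, 18, 48, 54, -44, 22, 13, -18, -41, 24] -> [21, 25, 55, 61, -37, 29, 20, -11, -34, 31] -> [61, -37, 29, 20, -11, -34, 31] -> 59
  [-35, 18, 45, -28, 1, -38] -> [-30, 23, 50, -23, 6, -33] -> [-23, 30, 57, -16, 13, -26] -> [-16, 13, -26] -> -29
  [17, 15, 21, -17, -42, 45, -25] -> [22, 20, 26, -12, -37, 50, -20] -> [29, 27, 33, -5, -30, 57, -13] -> [-5, -30, 57, -13] -> 9
  [-30, 11, 39, 42, 29, 22, 1, 21] -> [-25, 16, 44, 47, 34, 27, 6, 26] -> [-18, 23, 51, 54, 41, 34, 13, 33] -> [54, 41, 34, 13, 33] -> 175
  [11, 33, 27, -2] -> [16, 38, 32, 3] -> [23, 45, 39, 10] -> [10] -> 10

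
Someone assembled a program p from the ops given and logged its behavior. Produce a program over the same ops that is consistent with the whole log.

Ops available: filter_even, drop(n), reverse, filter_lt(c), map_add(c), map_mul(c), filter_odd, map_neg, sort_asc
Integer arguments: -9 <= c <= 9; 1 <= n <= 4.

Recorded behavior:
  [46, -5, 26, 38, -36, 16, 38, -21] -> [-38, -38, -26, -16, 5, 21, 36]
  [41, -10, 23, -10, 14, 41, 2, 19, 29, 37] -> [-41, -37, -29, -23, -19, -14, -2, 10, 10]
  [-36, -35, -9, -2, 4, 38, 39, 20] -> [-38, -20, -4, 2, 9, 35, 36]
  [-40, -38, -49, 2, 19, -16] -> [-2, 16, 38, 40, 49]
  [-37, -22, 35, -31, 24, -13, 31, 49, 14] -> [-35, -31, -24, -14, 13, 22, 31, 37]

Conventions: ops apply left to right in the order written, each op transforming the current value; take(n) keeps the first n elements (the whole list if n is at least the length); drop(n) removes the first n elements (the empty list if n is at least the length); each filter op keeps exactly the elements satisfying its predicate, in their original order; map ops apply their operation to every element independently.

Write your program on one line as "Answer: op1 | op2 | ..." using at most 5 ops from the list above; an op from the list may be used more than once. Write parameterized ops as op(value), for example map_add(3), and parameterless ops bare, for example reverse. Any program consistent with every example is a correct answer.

sort_asc | reverse | map_mul(-1) | drop(1)

Check, running the answer program on each example:
  [46, -5, 26, 38, -36, 16, 38, -21] -> [-36, -21, -5, 16, 26, 38, 38, 46] -> [46, 38, 38, 26, 16, -5, -21, -36] -> [-46, -38, -38, -26, -16, 5, 21, 36] -> [-38, -38, -26, -16, 5, 21, 36]
  [41, -10, 23, -10, 14, 41, 2, 19, 29, 37] -> [-10, -10, 2, 14, 19, 23, 29, 37, 41, 41] -> [41, 41, 37, 29, 23, 19, 14, 2, -10, -10] -> [-41, -41, -37, -29, -23, -19, -14, -2, 10, 10] -> [-41, -37, -29, -23, -19, -14, -2, 10, 10]
  [-36, -35, -9, -2, 4, 38, 39, 20] -> [-36, -35, -9, -2, 4, 20, 38, 39] -> [39, 38, 20, 4, -2, -9, -35, -36] -> [-39, -38, -20, -4, 2, 9, 35, 36] -> [-38, -20, -4, 2, 9, 35, 36]
  [-40, -38, -49, 2, 19, -16] -> [-49, -40, -38, -16, 2, 19] -> [19, 2, -16, -38, -40, -49] -> [-19, -2, 16, 38, 40, 49] -> [-2, 16, 38, 40, 49]
  [-37, -22, 35, -31, 24, -13, 31, 49, 14] -> [-37, -31, -22, -13, 14, 24, 31, 35, 49] -> [49, 35, 31, 24, 14, -13, -22, -31, -37] -> [-49, -35, -31, -24, -14, 13, 22, 31, 37] -> [-35, -31, -24, -14, 13, 22, 31, 37]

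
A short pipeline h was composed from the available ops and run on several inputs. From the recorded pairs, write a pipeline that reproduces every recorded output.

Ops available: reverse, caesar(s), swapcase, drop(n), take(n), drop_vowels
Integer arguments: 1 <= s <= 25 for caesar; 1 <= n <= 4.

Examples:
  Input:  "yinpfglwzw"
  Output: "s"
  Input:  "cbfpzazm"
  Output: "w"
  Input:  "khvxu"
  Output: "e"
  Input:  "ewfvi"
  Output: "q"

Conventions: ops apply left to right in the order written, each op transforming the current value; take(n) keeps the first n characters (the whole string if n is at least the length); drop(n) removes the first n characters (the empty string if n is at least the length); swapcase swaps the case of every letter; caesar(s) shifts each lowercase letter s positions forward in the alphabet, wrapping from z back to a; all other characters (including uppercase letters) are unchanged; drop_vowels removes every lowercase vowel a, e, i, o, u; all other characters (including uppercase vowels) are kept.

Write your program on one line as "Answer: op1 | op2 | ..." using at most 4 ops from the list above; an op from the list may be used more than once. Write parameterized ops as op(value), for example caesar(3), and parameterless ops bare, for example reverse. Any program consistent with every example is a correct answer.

drop_vowels | take(2) | caesar(20) | take(1)

Check, running the answer program on each example:
  "yinpfglwzw" -> "ynpfglwzw" -> "yn" -> "sh" -> "s"
  "cbfpzazm" -> "cbfpzzm" -> "cb" -> "wv" -> "w"
  "khvxu" -> "khvx" -> "kh" -> "eb" -> "e"
  "ewfvi" -> "wfv" -> "wf" -> "qz" -> "q"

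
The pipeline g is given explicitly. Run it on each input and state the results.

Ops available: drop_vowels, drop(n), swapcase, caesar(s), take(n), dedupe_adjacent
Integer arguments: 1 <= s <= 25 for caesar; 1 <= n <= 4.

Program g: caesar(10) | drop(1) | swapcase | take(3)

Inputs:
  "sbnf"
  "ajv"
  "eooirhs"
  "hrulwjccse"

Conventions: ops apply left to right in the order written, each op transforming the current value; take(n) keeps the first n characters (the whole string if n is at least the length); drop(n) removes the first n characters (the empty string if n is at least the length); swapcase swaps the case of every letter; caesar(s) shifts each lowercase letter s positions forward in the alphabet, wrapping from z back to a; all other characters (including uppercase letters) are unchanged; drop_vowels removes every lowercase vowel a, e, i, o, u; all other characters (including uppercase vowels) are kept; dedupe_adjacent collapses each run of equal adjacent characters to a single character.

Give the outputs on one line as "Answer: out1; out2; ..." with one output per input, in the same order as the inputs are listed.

"LXP"; "TF"; "YYS"; "BEV"

Execution, op by op:
  "sbnf" -> "clxp" -> "lxp" -> "LXP" -> "LXP"
  "ajv" -> "ktf" -> "tf" -> "TF" -> "TF"
  "eooirhs" -> "oyysbrc" -> "yysbrc" -> "YYSBRC" -> "YYS"
  "hrulwjccse" -> "rbevgtmmco" -> "bevgtmmco" -> "BEVGTMMCO" -> "BEV"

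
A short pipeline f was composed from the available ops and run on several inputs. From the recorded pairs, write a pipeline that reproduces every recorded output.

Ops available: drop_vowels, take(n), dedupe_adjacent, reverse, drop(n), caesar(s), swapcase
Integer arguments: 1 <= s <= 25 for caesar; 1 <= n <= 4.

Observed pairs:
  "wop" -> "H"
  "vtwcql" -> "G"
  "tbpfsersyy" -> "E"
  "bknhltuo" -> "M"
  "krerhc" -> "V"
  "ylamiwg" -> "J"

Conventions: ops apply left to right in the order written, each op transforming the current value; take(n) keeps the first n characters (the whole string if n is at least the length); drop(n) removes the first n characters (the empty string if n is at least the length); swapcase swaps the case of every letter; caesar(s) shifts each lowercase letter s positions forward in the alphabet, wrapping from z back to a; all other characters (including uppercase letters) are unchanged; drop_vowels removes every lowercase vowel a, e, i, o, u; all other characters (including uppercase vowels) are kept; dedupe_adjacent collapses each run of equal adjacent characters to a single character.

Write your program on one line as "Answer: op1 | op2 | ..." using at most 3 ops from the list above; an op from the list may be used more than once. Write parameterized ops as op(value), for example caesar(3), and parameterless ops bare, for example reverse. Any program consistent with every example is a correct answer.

caesar(11) | swapcase | take(1)

Check, running the answer program on each example:
  "wop" -> "hza" -> "HZA" -> "H"
  "vtwcql" -> "gehnbw" -> "GEHNBW" -> "G"
  "tbpfsersyy" -> "emaqdpcdjj" -> "EMAQDPCDJJ" -> "E"
  "bknhltuo" -> "mvyswefz" -> "MVYSWEFZ" -> "M"
  "krerhc" -> "vcpcsn" -> "VCPCSN" -> "V"
  "ylamiwg" -> "jwlxthr" -> "JWLXTHR" -> "J"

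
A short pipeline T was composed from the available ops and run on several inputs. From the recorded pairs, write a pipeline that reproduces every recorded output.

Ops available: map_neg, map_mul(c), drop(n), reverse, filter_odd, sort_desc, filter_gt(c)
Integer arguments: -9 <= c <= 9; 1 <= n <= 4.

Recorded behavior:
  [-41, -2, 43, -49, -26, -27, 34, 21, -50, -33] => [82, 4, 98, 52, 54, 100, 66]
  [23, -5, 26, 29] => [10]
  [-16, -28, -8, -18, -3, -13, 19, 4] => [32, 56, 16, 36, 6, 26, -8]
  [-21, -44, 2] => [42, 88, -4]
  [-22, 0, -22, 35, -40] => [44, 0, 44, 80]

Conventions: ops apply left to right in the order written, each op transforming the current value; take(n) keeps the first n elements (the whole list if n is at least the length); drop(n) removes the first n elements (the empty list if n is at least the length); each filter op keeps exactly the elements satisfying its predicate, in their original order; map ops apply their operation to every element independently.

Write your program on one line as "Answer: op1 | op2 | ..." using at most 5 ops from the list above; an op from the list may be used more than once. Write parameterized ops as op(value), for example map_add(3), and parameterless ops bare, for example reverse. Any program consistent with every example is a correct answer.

map_neg | filter_gt(-5) | map_mul(-2) | map_neg

Check, running the answer program on each example:
  [-41, -2, 43, -49, -26, -27, 34, 21, -50, -33] -> [41, 2, -43, 49, 26, 27, -34, -21, 50, 33] -> [41, 2, 49, 26, 27, 50, 33] -> [-82, -4, -98, -52, -54, -100, -66] -> [82, 4, 98, 52, 54, 100, 66]
  [23, -5, 26, 29] -> [-23, 5, -26, -29] -> [5] -> [-10] -> [10]
  [-16, -28, -8, -18, -3, -13, 19, 4] -> [16, 28, 8, 18, 3, 13, -19, -4] -> [16, 28, 8, 18, 3, 13, -4] -> [-32, -56, -16, -36, -6, -26, 8] -> [32, 56, 16, 36, 6, 26, -8]
  [-21, -44, 2] -> [21, 44, -2] -> [21, 44, -2] -> [-42, -88, 4] -> [42, 88, -4]
  [-22, 0, -22, 35, -40] -> [22, 0, 22, -35, 40] -> [22, 0, 22, 40] -> [-44, 0, -44, -80] -> [44, 0, 44, 80]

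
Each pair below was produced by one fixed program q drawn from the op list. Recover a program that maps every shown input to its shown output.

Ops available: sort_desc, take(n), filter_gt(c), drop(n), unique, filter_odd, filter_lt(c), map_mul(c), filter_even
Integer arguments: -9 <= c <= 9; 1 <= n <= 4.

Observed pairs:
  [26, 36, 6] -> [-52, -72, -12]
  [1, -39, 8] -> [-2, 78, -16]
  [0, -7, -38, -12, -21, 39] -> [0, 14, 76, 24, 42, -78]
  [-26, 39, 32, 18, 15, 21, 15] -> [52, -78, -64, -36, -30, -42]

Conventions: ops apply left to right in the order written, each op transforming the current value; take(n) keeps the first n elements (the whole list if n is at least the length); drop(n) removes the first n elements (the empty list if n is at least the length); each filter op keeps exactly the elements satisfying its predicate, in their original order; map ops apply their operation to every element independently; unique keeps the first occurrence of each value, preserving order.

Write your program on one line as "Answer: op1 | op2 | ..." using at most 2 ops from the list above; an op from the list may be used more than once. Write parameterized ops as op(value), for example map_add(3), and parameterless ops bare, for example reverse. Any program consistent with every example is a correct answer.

map_mul(-2) | unique

Check, running the answer program on each example:
  [26, 36, 6] -> [-52, -72, -12] -> [-52, -72, -12]
  [1, -39, 8] -> [-2, 78, -16] -> [-2, 78, -16]
  [0, -7, -38, -12, -21, 39] -> [0, 14, 76, 24, 42, -78] -> [0, 14, 76, 24, 42, -78]
  [-26, 39, 32, 18, 15, 21, 15] -> [52, -78, -64, -36, -30, -42, -30] -> [52, -78, -64, -36, -30, -42]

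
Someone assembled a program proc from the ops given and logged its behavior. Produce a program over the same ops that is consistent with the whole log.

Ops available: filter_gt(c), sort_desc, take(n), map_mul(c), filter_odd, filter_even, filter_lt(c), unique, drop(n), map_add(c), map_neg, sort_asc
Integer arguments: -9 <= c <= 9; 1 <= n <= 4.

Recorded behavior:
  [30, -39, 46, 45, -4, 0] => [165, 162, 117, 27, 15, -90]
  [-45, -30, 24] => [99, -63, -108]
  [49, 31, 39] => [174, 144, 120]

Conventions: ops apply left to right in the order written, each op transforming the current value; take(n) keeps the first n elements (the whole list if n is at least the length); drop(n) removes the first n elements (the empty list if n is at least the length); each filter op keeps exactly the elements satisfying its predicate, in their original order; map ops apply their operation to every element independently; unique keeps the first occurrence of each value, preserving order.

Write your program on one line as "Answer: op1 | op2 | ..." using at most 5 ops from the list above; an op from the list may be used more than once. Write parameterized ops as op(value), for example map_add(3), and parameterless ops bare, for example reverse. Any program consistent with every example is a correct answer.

map_add(9) | map_mul(3) | sort_asc | sort_desc

Check, running the answer program on each example:
  [30, -39, 46, 45, -4, 0] -> [39, -30, 55, 54, 5, 9] -> [117, -90, 165, 162, 15, 27] -> [-90, 15, 27, 117, 162, 165] -> [165, 162, 117, 27, 15, -90]
  [-45, -30, 24] -> [-36, -21, 33] -> [-108, -63, 99] -> [-108, -63, 99] -> [99, -63, -108]
  [49, 31, 39] -> [58, 40, 48] -> [174, 120, 144] -> [120, 144, 174] -> [174, 144, 120]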